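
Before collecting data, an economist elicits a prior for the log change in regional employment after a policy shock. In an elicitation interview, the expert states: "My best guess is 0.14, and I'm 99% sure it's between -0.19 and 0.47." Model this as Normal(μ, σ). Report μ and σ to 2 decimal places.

A symmetric 99% interval runs μ ± z·σ with z = 2.576.
Half-width = 0.33, so σ = 0.33/2.576 = 0.13.
μ is the stated best guess, 0.14.

μ = 0.14, σ = 0.13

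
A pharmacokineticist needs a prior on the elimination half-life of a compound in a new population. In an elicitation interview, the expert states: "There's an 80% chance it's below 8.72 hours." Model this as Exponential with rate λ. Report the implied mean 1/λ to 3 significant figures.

mean ≈ 5.42 hours

P(T < 8.72) = 1 − e^(−λ·8.72) = 0.8, so λ = −ln(1−0.8)/8.72 = −ln(0.2)/8.72 = 0.185.
Mean = 1/λ = 5.42 hours.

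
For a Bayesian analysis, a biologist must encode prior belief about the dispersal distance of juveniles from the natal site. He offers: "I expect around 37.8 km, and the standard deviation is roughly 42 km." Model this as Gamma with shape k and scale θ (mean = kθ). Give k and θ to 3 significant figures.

For Gamma(k, scale θ): mean = kθ, variance = kθ², so CV = 1/√k.
CV = SD/mean = 42/37.8 = 1.111, hence k = 1/CV² = 0.81.
Then θ = mean/k = 37.8/0.81 = 46.7.

k ≈ 0.81, θ ≈ 46.7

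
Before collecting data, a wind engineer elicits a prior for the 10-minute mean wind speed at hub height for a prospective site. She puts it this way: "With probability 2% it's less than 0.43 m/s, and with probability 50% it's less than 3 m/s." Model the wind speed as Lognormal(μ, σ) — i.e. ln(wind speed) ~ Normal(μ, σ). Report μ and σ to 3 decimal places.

If T ~ Lognormal(μ,σ) then ln T ~ Normal(μ,σ), so the p-quantile of ln T is μ + z_p·σ.
ln(0.43) = -0.844 and ln(3) = 1.099; z_{0.02} = -2.054, z_{0.5} = 0.
σ = (1.099 − -0.844)/(0 − (-2.054)) = 0.946.
μ = -0.844 − (-2.054)·0.946 = 1.099.

μ ≈ 1.099, σ ≈ 0.946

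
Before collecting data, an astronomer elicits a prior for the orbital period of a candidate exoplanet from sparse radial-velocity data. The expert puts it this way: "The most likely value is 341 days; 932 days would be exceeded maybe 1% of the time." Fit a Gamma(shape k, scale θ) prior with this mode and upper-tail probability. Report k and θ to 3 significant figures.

Gamma(k,θ) with k>1 has mode (k−1)θ, so θ = 341/(k−1).
Need P(X < 932) = 0.99 with θ tied to k this way. Start at k = 2, θ = 341: P(X<932) ≈ 0.757.
Too low — raise k to concentrate. Iterating converges to k ≈ 5.55.
Then θ = 341/(5.55−1) ≈ 74.9.

k ≈ 5.55, θ ≈ 74.9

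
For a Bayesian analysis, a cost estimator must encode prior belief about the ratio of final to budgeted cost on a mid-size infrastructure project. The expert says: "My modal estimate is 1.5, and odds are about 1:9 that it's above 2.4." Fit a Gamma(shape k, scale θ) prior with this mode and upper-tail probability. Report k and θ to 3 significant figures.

Gamma(k,θ) with k>1 has mode (k−1)θ, so θ = 1.5/(k−1).
Need P(X < 2.4) = 0.9 with θ tied to k this way. Start at k = 2, θ = 1.5: P(X<2.4) ≈ 0.475.
Too low — raise k to concentrate. Iterating converges to k ≈ 9.5.
Then θ = 1.5/(9.5−1) ≈ 0.176.

k ≈ 9.5, θ ≈ 0.176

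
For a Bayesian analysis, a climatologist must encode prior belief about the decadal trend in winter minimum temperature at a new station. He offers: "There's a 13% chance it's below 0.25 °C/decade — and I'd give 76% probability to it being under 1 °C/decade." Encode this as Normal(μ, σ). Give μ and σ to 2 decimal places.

For Normal(μ,σ), the p-quantile is μ + z_p·σ. Here z_{0.13} = -1.126, z_{0.76} = 0.7063.
So 0.25 = μ − 1.126σ and 1 = μ + 0.7063σ.
Subtracting: σ = (1 − 0.25)/(0.7063 − (-1.126)) = 0.41.
Then μ = 0.25 − (-1.126)·0.41 = 0.71.

μ = 0.71, σ = 0.41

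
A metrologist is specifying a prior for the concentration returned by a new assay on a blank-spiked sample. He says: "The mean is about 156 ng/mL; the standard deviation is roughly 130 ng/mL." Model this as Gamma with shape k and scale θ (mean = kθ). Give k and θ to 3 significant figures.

For Gamma(k, scale θ): mean = kθ, variance = kθ², so CV = 1/√k.
CV = SD/mean = 130/156 = 0.8333, hence k = 1/CV² = 1.44.
Then θ = mean/k = 156/1.44 = 108.

k ≈ 1.44, θ ≈ 108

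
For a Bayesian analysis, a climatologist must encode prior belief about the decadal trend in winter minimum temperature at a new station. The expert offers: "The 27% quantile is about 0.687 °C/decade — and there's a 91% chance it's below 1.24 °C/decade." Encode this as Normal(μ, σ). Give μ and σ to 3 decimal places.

μ = 0.860, σ = 0.283

The p-quantile of Normal(μ,σ) is μ + z_p·σ, with z_{0.27} = -0.6128 and z_{0.91} = 1.341.
Eliminate σ: μ = (z₂·x₁ − z₁·x₂)/(z₂ − z₁) = (1.341·0.687 − (-0.6128)·1.24)/1.954 = 0.860.
Then σ = (x₂ − x₁)/(z₂ − z₁) = (1.24 − 0.687)/1.954 = 0.283.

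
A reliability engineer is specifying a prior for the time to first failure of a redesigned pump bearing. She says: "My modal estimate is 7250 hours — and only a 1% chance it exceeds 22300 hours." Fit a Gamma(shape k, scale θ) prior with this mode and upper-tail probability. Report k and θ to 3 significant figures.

k ≈ 4.54, θ ≈ 2050

Gamma(k,θ) with k>1 has mode (k−1)θ, so θ = 7250/(k−1).
Need P(X < 22300) = 0.99 with θ tied to k this way. Start at k = 2, θ = 7250: P(X<22300) ≈ 0.812.
Too low — raise k to concentrate. Iterating converges to k ≈ 4.54.
Then θ = 7250/(4.54−1) ≈ 2050.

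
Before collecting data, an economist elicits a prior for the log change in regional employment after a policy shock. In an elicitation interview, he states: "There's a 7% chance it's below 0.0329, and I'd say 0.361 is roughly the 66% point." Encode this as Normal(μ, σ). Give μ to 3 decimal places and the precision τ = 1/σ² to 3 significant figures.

The p-quantile of Normal(μ,σ) is μ + z_p·σ, with z_{0.07} = -1.476 and z_{0.66} = 0.4125.
Eliminate σ: μ = (z₂·x₁ − z₁·x₂)/(z₂ − z₁) = (0.4125·0.0329 − (-1.476)·0.361)/1.888 = 0.289.
Then σ = (x₂ − x₁)/(z₂ − z₁) = (0.361 − 0.0329)/1.888 = 0.174.
Precision τ = 1/σ² = 1/0.1738² = 33.1.

μ = 0.289, τ = 33.1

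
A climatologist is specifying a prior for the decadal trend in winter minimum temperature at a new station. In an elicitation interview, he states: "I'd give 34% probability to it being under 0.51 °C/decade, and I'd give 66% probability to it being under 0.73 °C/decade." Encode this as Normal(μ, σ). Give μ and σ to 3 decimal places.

For Normal(μ,σ), the p-quantile is μ + z_p·σ. Here z_{0.34} = -0.4125, z_{0.66} = 0.4125.
So 0.51 = μ − 0.4125σ and 0.73 = μ + 0.4125σ.
Subtracting: σ = (0.73 − 0.51)/(0.4125 − (-0.4125)) = 0.267.
Then μ = 0.51 − (-0.4125)·0.267 = 0.620.

μ = 0.620, σ = 0.267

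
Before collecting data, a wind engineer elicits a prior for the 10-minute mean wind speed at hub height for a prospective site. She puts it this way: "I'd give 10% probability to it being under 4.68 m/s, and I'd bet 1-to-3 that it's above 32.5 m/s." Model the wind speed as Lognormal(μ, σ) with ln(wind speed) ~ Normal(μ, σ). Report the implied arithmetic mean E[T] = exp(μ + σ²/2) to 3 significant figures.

E[T] ≈ 27.2 m/s

If T ~ Lognormal(μ,σ) then ln T ~ Normal(μ,σ), so the p-quantile of ln T is μ + z_p·σ.
ln(4.68) = 1.543 and ln(32.5) = 3.481; z_{0.1} = -1.282, z_{0.75} = 0.6745.
σ = (3.481 − 1.543)/(0.6745 − (-1.282)) = 0.991.
μ = 1.543 − (-1.282)·0.991 = 2.813.
E[T] = exp(μ + σ²/2) = exp(2.813 + 0.4908) = 27.2 m/s.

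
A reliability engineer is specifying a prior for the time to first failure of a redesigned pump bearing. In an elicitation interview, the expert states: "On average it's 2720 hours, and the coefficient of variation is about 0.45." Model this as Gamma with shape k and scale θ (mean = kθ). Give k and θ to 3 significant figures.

For Gamma(k, scale θ): mean = kθ, variance = kθ², so CV = 1/√k.
CV = 0.45, hence k = 1/CV² = 4.94.
Then θ = mean/k = 2720/4.94 = 551.

k ≈ 4.94, θ ≈ 551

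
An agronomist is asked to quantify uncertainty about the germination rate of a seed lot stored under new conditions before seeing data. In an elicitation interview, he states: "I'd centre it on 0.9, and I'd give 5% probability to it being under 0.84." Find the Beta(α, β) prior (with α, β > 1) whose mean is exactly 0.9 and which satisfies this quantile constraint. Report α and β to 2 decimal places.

α ≈ 71.98, β ≈ 8.00

With mean 0.9 fixed, write α = 0.9s, β = 0.1s where s = α+β.
Need P(θ < 0.84) = 0.05 under Beta(0.9s, 0.1s). Normal approximation: (q−m)/√(m(1−m)/s) ≈ z_{0.05} = -1.64, so s ≈ 0.9·0.1·(-1.64)²/(0.84−0.9)² = 67.6.
At s = 67.6: P(θ<0.84) ≈ 0.063. Adjusting to match 0.05 gives s ≈ 79.98.
So α = 0.9·79.98 ≈ 71.98, β = 0.1·79.98 ≈ 8.00.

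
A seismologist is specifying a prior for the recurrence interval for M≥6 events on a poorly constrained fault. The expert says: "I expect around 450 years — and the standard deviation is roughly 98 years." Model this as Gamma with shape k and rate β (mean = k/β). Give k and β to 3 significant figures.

For Gamma(k, rate β): mean = k/β, variance = k/β², so CV = 1/√k.
CV = SD/mean = 98/450 = 0.2178, hence k = 1/CV² = 21.1.
Then β = k/mean = 21.1/450 = 0.0469.

k ≈ 21.1, β ≈ 0.0469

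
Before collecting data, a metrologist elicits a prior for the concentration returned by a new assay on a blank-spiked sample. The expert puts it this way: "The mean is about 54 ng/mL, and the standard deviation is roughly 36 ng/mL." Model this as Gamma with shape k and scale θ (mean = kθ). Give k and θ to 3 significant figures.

k ≈ 2.25, θ ≈ 24

For Gamma(k, scale θ): mean = kθ, variance = kθ², so CV = 1/√k.
CV = SD/mean = 36/54 = 0.6667, hence k = 1/CV² = 2.25.
Then θ = mean/k = 54/2.25 = 24.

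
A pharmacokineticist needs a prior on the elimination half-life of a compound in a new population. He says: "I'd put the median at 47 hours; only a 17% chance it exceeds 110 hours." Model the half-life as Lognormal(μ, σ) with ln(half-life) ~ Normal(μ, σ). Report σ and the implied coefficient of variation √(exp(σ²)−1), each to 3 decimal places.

σ ≈ 0.891, CV ≈ 1.101

If T ~ Lognormal(μ,σ) then ln T ~ Normal(μ,σ), so the p-quantile of ln T is μ + z_p·σ.
ln(47) = 3.85 and ln(110) = 4.7; z_{0.5} = 0, z_{0.83} = 0.9542.
σ = (4.7 − 3.85)/(0.9542 − (0)) = 0.891.
μ = 3.85 − (0)·0.891 = 3.850.
CV = √(exp(σ²)−1) = √(exp(0.7942)−1) = 1.101.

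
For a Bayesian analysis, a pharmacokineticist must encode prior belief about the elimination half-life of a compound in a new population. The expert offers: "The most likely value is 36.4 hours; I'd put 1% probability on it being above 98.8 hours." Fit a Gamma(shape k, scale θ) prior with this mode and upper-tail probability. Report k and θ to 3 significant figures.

k ≈ 5.62, θ ≈ 7.88

Gamma(k,θ) with k>1 has mode (k−1)θ, so θ = 36.4/(k−1).
Need P(X < 98.8) = 0.99 with θ tied to k this way. Start at k = 2, θ = 36.4: P(X<98.8) ≈ 0.754.
Too low — raise k to concentrate. Iterating converges to k ≈ 5.62.
Then θ = 36.4/(5.62−1) ≈ 7.88.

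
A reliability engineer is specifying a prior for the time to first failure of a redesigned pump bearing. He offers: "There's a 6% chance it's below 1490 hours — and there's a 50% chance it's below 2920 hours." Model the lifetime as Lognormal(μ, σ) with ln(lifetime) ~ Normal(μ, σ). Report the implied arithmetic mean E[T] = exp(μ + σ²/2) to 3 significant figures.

E[T] ≈ 3210 hours

If T ~ Lognormal(μ,σ) then ln T ~ Normal(μ,σ), so the p-quantile of ln T is μ + z_p·σ.
ln(1490) = 7.307 and ln(2920) = 7.979; z_{0.06} = -1.555, z_{0.5} = 0.
σ = (7.979 − 7.307)/(0 − (-1.555)) = 0.433.
μ = 7.307 − (-1.555)·0.433 = 7.979.
E[T] = exp(μ + σ²/2) = exp(7.979 + 0.0936) = 3210 hours.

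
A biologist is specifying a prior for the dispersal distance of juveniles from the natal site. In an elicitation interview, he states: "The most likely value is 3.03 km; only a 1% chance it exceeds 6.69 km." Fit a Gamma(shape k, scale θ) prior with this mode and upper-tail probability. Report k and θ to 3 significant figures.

k ≈ 8.68, θ ≈ 0.395

Gamma(k,θ) with k>1 has mode (k−1)θ, so θ = 3.03/(k−1).
Need P(X < 6.69) = 0.99 with θ tied to k this way. Start at k = 2, θ = 3.03: P(X<6.69) ≈ 0.647.
Too low — raise k to concentrate. Iterating converges to k ≈ 8.68.
Then θ = 3.03/(8.68−1) ≈ 0.395.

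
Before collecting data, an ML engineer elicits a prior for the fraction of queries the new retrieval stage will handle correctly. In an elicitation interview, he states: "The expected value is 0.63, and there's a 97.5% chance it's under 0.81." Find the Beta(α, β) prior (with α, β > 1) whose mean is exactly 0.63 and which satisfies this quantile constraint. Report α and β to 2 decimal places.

α ≈ 14.55, β ≈ 8.55

With mean 0.63 fixed, write α = 0.63s, β = 0.37s where s = α+β.
Need P(θ < 0.81) = 0.975 under Beta(0.63s, 0.37s). Normal approximation: (q−m)/√(m(1−m)/s) ≈ z_{0.975} = 1.96, so s ≈ 0.63·0.37·(1.96)²/(0.81−0.63)² = 27.6.
At s = 27.6: P(θ<0.81) ≈ 0.984. Adjusting to match 0.975 gives s ≈ 23.10.
So α = 0.63·23.10 ≈ 14.55, β = 0.37·23.10 ≈ 8.55.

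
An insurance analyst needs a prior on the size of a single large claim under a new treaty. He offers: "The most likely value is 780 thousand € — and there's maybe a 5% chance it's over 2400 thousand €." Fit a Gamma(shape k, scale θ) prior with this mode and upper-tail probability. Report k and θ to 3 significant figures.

Gamma(k,θ) with k>1 has mode (k−1)θ, so θ = 780/(k−1).
Need P(X < 2400) = 0.95 with θ tied to k this way. Start at k = 2, θ = 780: P(X<2400) ≈ 0.812.
Too low — raise k to concentrate. Iterating converges to k ≈ 3.09.
Then θ = 780/(3.09−1) ≈ 373.

k ≈ 3.09, θ ≈ 373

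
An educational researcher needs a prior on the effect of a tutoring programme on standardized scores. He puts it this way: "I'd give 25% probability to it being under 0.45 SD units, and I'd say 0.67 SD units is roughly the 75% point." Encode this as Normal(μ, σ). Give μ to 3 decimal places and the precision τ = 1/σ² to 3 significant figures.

μ = 0.560, τ = 37.6

The p-quantile of Normal(μ,σ) is μ + z_p·σ, with z_{0.25} = -0.6745 and z_{0.75} = 0.6745.
Eliminate σ: μ = (z₂·x₁ − z₁·x₂)/(z₂ − z₁) = (0.6745·0.45 − (-0.6745)·0.67)/1.349 = 0.560.
Then σ = (x₂ − x₁)/(z₂ − z₁) = (0.67 − 0.45)/1.349 = 0.163.
Precision τ = 1/σ² = 1/0.1631² = 37.6.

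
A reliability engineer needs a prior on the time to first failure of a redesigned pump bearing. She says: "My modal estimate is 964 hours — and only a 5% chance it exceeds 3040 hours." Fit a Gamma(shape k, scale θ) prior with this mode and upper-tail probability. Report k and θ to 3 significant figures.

Gamma(k,θ) with k>1 has mode (k−1)θ, so θ = 964/(k−1).
Need P(X < 3040) = 0.95 with θ tied to k this way. Start at k = 2, θ = 964: P(X<3040) ≈ 0.823.
Too low — raise k to concentrate. Iterating converges to k ≈ 2.99.
Then θ = 964/(2.99−1) ≈ 484.

k ≈ 2.99, θ ≈ 484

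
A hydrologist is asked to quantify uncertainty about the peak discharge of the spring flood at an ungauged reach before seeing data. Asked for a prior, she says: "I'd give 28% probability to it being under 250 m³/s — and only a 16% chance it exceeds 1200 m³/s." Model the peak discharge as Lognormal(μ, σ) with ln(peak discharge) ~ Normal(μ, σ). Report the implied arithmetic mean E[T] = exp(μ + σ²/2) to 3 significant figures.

If T ~ Lognormal(μ,σ) then ln T ~ Normal(μ,σ), so the p-quantile of ln T is μ + z_p·σ.
ln(250) = 5.521 and ln(1200) = 7.09; z_{0.28} = -0.5828, z_{0.84} = 0.9945.
σ = (7.09 − 5.521)/(0.9945 − (-0.5828)) = 0.994.
μ = 5.521 − (-0.5828)·0.994 = 6.101.
E[T] = exp(μ + σ²/2) = exp(6.101 + 0.4945) = 732 m³/s.

E[T] ≈ 732 m³/s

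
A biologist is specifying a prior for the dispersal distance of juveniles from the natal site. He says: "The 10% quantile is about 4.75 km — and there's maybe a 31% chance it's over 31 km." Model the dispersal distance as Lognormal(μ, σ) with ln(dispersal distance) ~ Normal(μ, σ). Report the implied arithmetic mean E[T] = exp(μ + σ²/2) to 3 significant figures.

E[T] ≈ 32.1 km

If T ~ Lognormal(μ,σ) then ln T ~ Normal(μ,σ), so the p-quantile of ln T is μ + z_p·σ.
ln(4.75) = 1.558 and ln(31) = 3.434; z_{0.1} = -1.282, z_{0.69} = 0.4959.
σ = (3.434 − 1.558)/(0.4959 − (-1.282)) = 1.055.
μ = 1.558 − (-1.282)·1.055 = 2.911.
E[T] = exp(μ + σ²/2) = exp(2.911 + 0.5569) = 32.1 km.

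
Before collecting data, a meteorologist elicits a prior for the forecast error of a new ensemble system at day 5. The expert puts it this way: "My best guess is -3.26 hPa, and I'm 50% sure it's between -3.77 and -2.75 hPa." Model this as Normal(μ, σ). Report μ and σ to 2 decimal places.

μ = -3.26, σ = 0.76

A symmetric 50% interval runs μ ± z·σ with z = 0.6745.
Half-width = 0.51, so σ = 0.51/0.6745 = 0.76.
μ is the stated best guess, -3.26.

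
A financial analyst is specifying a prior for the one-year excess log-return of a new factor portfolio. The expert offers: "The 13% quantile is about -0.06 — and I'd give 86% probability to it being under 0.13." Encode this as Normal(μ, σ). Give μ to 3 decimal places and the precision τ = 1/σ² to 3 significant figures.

For Normal(μ,σ), the p-quantile is μ + z_p·σ. Here z_{0.13} = -1.126, z_{0.86} = 1.08.
So -0.06 = μ − 1.126σ and 0.13 = μ + 1.08σ.
Subtracting: σ = (0.13 − -0.06)/(1.08 − (-1.126)) = 0.086.
Then μ = -0.06 − (-1.126)·0.086 = 0.037.
Precision τ = 1/σ² = 1/0.0861² = 135.

μ = 0.037, τ = 135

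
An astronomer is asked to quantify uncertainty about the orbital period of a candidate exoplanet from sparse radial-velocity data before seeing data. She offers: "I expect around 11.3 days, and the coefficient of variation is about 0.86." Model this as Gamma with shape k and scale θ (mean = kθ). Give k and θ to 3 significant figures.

k ≈ 1.35, θ ≈ 8.36

For Gamma(k, scale θ): mean = kθ, variance = kθ², so CV = 1/√k.
CV = 0.86, hence k = 1/CV² = 1.35.
Then θ = mean/k = 11.3/1.35 = 8.36.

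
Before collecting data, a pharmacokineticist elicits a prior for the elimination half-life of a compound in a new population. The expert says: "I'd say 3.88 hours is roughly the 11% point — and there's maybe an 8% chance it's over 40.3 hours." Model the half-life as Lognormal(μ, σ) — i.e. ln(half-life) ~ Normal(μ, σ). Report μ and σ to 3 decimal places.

If T ~ Lognormal(μ,σ) then ln T ~ Normal(μ,σ), so the p-quantile of ln T is μ + z_p·σ.
ln(3.88) = 1.356 and ln(40.3) = 3.696; z_{0.11} = -1.227, z_{0.92} = 1.405.
σ = (3.696 − 1.356)/(1.405 − (-1.227)) = 0.889.
μ = 1.356 − (-1.227)·0.889 = 2.447.

μ ≈ 2.447, σ ≈ 0.889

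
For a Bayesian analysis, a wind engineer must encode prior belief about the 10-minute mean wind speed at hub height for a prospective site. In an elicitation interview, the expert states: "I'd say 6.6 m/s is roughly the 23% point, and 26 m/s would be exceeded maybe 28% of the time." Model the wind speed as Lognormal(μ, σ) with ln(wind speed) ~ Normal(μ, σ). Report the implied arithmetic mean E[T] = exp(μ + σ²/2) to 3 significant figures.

E[T] ≈ 24.3 m/s

If T ~ Lognormal(μ,σ) then ln T ~ Normal(μ,σ), so the p-quantile of ln T is μ + z_p·σ.
ln(6.6) = 1.887 and ln(26) = 3.258; z_{0.23} = -0.7388, z_{0.72} = 0.5828.
σ = (3.258 − 1.887)/(0.5828 − (-0.7388)) = 1.037.
μ = 1.887 − (-0.7388)·1.037 = 2.653.
E[T] = exp(μ + σ²/2) = exp(2.653 + 0.5380) = 24.3 m/s.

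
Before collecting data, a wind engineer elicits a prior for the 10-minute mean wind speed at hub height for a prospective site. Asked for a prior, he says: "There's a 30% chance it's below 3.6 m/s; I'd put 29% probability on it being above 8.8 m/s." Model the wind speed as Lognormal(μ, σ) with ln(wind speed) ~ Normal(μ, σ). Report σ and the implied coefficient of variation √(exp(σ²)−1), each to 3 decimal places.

σ ≈ 0.829, CV ≈ 0.995

If T ~ Lognormal(μ,σ) then ln T ~ Normal(μ,σ), so the p-quantile of ln T is μ + z_p·σ.
ln(3.6) = 1.281 and ln(8.8) = 2.175; z_{0.3} = -0.5244, z_{0.71} = 0.5534.
σ = (2.175 − 1.281)/(0.5534 − (-0.5244)) = 0.829.
μ = 1.281 − (-0.5244)·0.829 = 1.716.
CV = √(exp(σ²)−1) = √(exp(0.6878)−1) = 0.995.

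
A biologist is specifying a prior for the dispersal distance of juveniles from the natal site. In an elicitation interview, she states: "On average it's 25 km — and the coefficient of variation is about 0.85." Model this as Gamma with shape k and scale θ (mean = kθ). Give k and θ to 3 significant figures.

For Gamma(k, scale θ): mean = kθ, variance = kθ², so CV = 1/√k.
CV = 0.85, hence k = 1/CV² = 1.38.
Then θ = mean/k = 25/1.38 = 18.1.

k ≈ 1.38, θ ≈ 18.1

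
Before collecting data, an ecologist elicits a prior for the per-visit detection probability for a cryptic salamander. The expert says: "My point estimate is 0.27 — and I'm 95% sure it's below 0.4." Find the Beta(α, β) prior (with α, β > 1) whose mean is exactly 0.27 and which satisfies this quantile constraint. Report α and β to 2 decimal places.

With mean 0.27 fixed, write α = 0.27s, β = 0.73s where s = α+β.
Need P(θ < 0.4) = 0.95 under Beta(0.27s, 0.73s). Normal approximation: (q−m)/√(m(1−m)/s) ≈ z_{0.95} = 1.64, so s ≈ 0.27·0.73·(1.64)²/(0.4−0.27)² = 31.6.
At s = 31.6: P(θ<0.4) ≈ 0.943. Adjusting to match 0.95 gives s ≈ 34.50.
So α = 0.27·34.50 ≈ 9.32, β = 0.73·34.50 ≈ 25.19.

α ≈ 9.32, β ≈ 25.19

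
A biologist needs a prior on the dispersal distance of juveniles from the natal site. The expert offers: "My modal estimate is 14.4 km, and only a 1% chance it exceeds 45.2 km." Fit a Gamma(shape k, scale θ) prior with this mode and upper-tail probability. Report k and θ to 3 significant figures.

Gamma(k,θ) with k>1 has mode (k−1)θ, so θ = 14.4/(k−1).
Need P(X < 45.2) = 0.99 with θ tied to k this way. Start at k = 2, θ = 14.4: P(X<45.2) ≈ 0.821.
Too low — raise k to concentrate. Iterating converges to k ≈ 4.4.
Then θ = 14.4/(4.4−1) ≈ 4.23.

k ≈ 4.4, θ ≈ 4.23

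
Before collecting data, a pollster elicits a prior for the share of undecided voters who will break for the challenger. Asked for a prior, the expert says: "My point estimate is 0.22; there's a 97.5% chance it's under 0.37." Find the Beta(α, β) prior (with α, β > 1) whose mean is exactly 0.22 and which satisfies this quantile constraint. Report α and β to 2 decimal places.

With mean 0.22 fixed, write α = 0.22s, β = 0.78s where s = α+β.
Need P(θ < 0.37) = 0.975 under Beta(0.22s, 0.78s). Normal approximation: (q−m)/√(m(1−m)/s) ≈ z_{0.975} = 1.96, so s ≈ 0.22·0.78·(1.96)²/(0.37−0.22)² = 29.3.
At s = 29.3: P(θ<0.37) ≈ 0.965. Adjusting to match 0.975 gives s ≈ 34.55.
So α = 0.22·34.55 ≈ 7.60, β = 0.78·34.55 ≈ 26.95.

α ≈ 7.60, β ≈ 26.95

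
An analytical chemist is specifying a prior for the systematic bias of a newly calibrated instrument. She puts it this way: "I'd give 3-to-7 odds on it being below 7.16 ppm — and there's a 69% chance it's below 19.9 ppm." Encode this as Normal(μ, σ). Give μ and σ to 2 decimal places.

μ = 13.71, σ = 12.49

The p-quantile of Normal(μ,σ) is μ + z_p·σ, with z_{0.3} = -0.5244 and z_{0.69} = 0.4959.
Eliminate σ: μ = (z₂·x₁ − z₁·x₂)/(z₂ − z₁) = (0.4959·7.16 − (-0.5244)·19.9)/1.02 = 13.71.
Then σ = (x₂ − x₁)/(z₂ − z₁) = (19.9 − 7.16)/1.02 = 12.49.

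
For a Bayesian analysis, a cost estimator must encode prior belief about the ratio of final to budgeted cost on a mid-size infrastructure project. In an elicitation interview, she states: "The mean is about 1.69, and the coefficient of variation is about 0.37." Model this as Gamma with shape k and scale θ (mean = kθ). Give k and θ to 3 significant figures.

For Gamma(k, scale θ): mean = kθ, variance = kθ², so CV = 1/√k.
CV = 0.37, hence k = 1/CV² = 7.3.
Then θ = mean/k = 1.69/7.3 = 0.231.

k ≈ 7.3, θ ≈ 0.231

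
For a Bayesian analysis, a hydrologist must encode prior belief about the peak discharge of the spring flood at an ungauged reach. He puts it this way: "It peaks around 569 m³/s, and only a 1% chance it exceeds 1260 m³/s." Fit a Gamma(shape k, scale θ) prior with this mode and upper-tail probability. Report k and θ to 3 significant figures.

Gamma(k,θ) with k>1 has mode (k−1)θ, so θ = 569/(k−1).
Need P(X < 1260) = 0.99 with θ tied to k this way. Start at k = 2, θ = 569: P(X<1260) ≈ 0.649.
Too low — raise k to concentrate. Iterating converges to k ≈ 8.62.
Then θ = 569/(8.62−1) ≈ 74.7.

k ≈ 8.62, θ ≈ 74.7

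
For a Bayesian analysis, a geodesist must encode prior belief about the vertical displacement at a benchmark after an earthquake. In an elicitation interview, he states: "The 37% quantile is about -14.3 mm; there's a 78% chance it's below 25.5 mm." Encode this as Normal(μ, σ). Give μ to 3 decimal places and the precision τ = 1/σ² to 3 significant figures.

The p-quantile of Normal(μ,σ) is μ + z_p·σ, with z_{0.37} = -0.3319 and z_{0.78} = 0.7722.
Eliminate σ: μ = (z₂·x₁ − z₁·x₂)/(z₂ − z₁) = (0.7722·-14.3 − (-0.3319)·25.5)/1.104 = -2.337.
Then σ = (x₂ − x₁)/(z₂ − z₁) = (25.5 − -14.3)/1.104 = 36.049.
Precision τ = 1/σ² = 1/36.05² = 0.00077.

μ = -2.337, τ = 0.00077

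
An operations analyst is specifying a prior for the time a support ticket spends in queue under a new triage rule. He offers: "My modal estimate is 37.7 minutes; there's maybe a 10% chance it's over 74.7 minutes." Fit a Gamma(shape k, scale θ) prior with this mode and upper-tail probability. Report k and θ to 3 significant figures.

k ≈ 5.1, θ ≈ 9.2

Gamma(k,θ) with k>1 has mode (k−1)θ, so θ = 37.7/(k−1).
Need P(X < 74.7) = 0.9 with θ tied to k this way. Start at k = 2, θ = 37.7: P(X<74.7) ≈ 0.589.
Too low — raise k to concentrate. Iterating converges to k ≈ 5.1.
Then θ = 37.7/(5.1−1) ≈ 9.2.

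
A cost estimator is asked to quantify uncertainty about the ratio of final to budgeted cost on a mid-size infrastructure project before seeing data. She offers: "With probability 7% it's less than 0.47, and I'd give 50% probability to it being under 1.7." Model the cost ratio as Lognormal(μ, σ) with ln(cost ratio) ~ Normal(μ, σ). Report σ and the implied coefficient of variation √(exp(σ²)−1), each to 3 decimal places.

σ ≈ 0.871, CV ≈ 1.066

If T ~ Lognormal(μ,σ) then ln T ~ Normal(μ,σ), so the p-quantile of ln T is μ + z_p·σ.
ln(0.47) = -0.755 and ln(1.7) = 0.5306; z_{0.07} = -1.476, z_{0.5} = 0.
σ = (0.5306 − -0.755)/(0 − (-1.476)) = 0.871.
μ = -0.755 − (-1.476)·0.871 = 0.531.
CV = √(exp(σ²)−1) = √(exp(0.7589)−1) = 1.066.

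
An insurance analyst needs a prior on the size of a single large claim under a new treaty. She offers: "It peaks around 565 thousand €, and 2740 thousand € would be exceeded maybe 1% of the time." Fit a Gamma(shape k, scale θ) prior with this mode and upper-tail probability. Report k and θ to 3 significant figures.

Gamma(k,θ) with k>1 has mode (k−1)θ, so θ = 565/(k−1).
Need P(X < 2740) = 0.99 with θ tied to k this way. Start at k = 2, θ = 565: P(X<2740) ≈ 0.954.
Too low — raise k to concentrate. Iterating converges to k ≈ 2.59.
Then θ = 565/(2.59−1) ≈ 356.

k ≈ 2.59, θ ≈ 356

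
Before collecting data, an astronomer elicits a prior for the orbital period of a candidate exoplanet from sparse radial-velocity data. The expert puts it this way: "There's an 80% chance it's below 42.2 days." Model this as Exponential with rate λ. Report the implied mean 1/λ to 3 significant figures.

P(T < 42.2) = 1 − e^(−λ·42.2) = 0.8, so λ = −ln(1−0.8)/42.2 = −ln(0.2)/42.2 = 0.0381.
Mean = 1/λ = 26.2 days.

mean ≈ 26.2 days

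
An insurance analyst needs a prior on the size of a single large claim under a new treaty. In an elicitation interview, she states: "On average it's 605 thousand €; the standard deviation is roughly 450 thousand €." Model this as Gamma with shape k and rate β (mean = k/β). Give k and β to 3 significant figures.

For Gamma(k, rate β): mean = k/β, variance = k/β², so CV = 1/√k.
CV = SD/mean = 450/605 = 0.7438, hence k = 1/CV² = 1.81.
Then β = k/mean = 1.81/605 = 0.00299.

k ≈ 1.81, β ≈ 0.00299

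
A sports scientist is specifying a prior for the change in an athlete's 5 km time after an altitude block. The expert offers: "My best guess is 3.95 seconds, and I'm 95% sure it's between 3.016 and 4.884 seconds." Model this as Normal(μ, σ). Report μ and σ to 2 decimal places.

μ = 3.95, σ = 0.48

A symmetric 95% interval runs μ ± z·σ with z = 1.96.
Half-width = 0.934, so σ = 0.934/1.96 = 0.48.
μ is the stated best guess, 3.95.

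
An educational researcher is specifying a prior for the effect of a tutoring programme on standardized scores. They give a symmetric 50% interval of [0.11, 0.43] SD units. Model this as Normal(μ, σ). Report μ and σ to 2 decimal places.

A symmetric 50% interval runs μ ± z·σ with z = 0.6745.
Half-width = 0.16, so σ = 0.16/0.6745 = 0.24.
μ is the interval midpoint, 0.27.

μ = 0.27, σ = 0.24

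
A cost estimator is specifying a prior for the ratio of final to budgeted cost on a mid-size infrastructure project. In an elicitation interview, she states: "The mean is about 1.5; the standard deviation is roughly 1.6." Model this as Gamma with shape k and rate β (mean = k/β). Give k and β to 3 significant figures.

k ≈ 0.879, β ≈ 0.586

For Gamma(k, rate β): mean = k/β, variance = k/β², so CV = 1/√k.
CV = SD/mean = 1.6/1.5 = 1.067, hence k = 1/CV² = 0.879.
Then β = k/mean = 0.879/1.5 = 0.586.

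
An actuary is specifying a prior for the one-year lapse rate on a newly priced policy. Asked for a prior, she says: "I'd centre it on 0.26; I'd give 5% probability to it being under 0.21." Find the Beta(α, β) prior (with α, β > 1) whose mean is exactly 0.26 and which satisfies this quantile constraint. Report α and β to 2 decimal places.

α ≈ 50.94, β ≈ 144.98

With mean 0.26 fixed, write α = 0.26s, β = 0.74s where s = α+β.
Need P(θ < 0.21) = 0.05 under Beta(0.26s, 0.74s). Normal approximation: (q−m)/√(m(1−m)/s) ≈ z_{0.05} = -1.64, so s ≈ 0.26·0.74·(-1.64)²/(0.21−0.26)² = 208.2.
At s = 208.2: P(θ<0.21) ≈ 0.045. Adjusting to match 0.05 gives s ≈ 195.92.
So α = 0.26·195.92 ≈ 50.94, β = 0.74·195.92 ≈ 144.98.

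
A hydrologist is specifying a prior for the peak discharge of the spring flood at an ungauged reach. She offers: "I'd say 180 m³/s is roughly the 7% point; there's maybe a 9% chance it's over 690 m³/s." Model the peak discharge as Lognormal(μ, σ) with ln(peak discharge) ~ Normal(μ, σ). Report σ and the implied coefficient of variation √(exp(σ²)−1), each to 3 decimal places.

σ ≈ 0.477, CV ≈ 0.506

If T ~ Lognormal(μ,σ) then ln T ~ Normal(μ,σ), so the p-quantile of ln T is μ + z_p·σ.
ln(180) = 5.193 and ln(690) = 6.537; z_{0.07} = -1.476, z_{0.91} = 1.341.
σ = (6.537 − 5.193)/(1.341 − (-1.476)) = 0.477.
μ = 5.193 − (-1.476)·0.477 = 5.897.
CV = √(exp(σ²)−1) = √(exp(0.2276)−1) = 0.506.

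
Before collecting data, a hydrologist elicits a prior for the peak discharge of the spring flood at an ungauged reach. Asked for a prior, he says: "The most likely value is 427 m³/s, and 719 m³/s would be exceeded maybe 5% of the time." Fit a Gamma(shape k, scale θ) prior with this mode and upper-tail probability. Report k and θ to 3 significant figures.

Gamma(k,θ) with k>1 has mode (k−1)θ, so θ = 427/(k−1).
Need P(X < 719) = 0.95 with θ tied to k this way. Start at k = 2, θ = 427: P(X<719) ≈ 0.502.
Too low — raise k to concentrate. Iterating converges to k ≈ 11.3.
Then θ = 427/(11.3−1) ≈ 41.5.

k ≈ 11.3, θ ≈ 41.5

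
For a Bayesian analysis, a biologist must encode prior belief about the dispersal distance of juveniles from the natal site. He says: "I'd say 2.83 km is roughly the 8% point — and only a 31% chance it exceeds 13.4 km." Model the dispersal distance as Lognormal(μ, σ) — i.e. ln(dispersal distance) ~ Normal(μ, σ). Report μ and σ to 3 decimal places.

μ ≈ 2.190, σ ≈ 0.818

If T ~ Lognormal(μ,σ) then ln T ~ Normal(μ,σ), so the p-quantile of ln T is μ + z_p·σ.
ln(2.83) = 1.04 and ln(13.4) = 2.595; z_{0.08} = -1.405, z_{0.69} = 0.4959.
σ = (2.595 − 1.04)/(0.4959 − (-1.405)) = 0.818.
μ = 1.04 − (-1.405)·0.818 = 2.190.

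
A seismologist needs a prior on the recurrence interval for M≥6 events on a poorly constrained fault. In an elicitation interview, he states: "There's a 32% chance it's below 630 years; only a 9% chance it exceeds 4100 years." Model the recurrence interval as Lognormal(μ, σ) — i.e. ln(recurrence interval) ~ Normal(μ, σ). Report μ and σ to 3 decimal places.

If T ~ Lognormal(μ,σ) then ln T ~ Normal(μ,σ), so the p-quantile of ln T is μ + z_p·σ.
ln(630) = 6.446 and ln(4100) = 8.319; z_{0.32} = -0.4677, z_{0.91} = 1.341.
σ = (8.319 − 6.446)/(1.341 − (-0.4677)) = 1.036.
μ = 6.446 − (-0.4677)·1.036 = 6.930.

μ ≈ 6.930, σ ≈ 1.036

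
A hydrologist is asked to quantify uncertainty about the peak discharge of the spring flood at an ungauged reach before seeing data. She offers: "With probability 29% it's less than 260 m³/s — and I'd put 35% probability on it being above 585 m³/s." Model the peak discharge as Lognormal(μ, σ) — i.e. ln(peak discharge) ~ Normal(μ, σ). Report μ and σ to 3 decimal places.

μ ≈ 6.039, σ ≈ 0.864

If T ~ Lognormal(μ,σ) then ln T ~ Normal(μ,σ), so the p-quantile of ln T is μ + z_p·σ.
ln(260) = 5.561 and ln(585) = 6.372; z_{0.29} = -0.5534, z_{0.65} = 0.3853.
σ = (6.372 − 5.561)/(0.3853 − (-0.5534)) = 0.864.
μ = 5.561 − (-0.5534)·0.864 = 6.039.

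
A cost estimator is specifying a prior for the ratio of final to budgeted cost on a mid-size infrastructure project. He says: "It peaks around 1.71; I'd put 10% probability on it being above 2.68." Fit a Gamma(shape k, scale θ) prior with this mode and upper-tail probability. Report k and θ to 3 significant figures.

k ≈ 10.3, θ ≈ 0.184

Gamma(k,θ) with k>1 has mode (k−1)θ, so θ = 1.71/(k−1).
Need P(X < 2.68) = 0.9 with θ tied to k this way. Start at k = 2, θ = 1.71: P(X<2.68) ≈ 0.464.
Too low — raise k to concentrate. Iterating converges to k ≈ 10.3.
Then θ = 1.71/(10.3−1) ≈ 0.184.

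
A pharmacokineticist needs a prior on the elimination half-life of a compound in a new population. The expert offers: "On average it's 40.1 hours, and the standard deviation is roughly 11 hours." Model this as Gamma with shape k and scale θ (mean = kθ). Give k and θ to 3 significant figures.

For Gamma(k, scale θ): mean = kθ, variance = kθ², so CV = 1/√k.
CV = SD/mean = 11/40.1 = 0.2743, hence k = 1/CV² = 13.3.
Then θ = mean/k = 40.1/13.3 = 3.02.

k ≈ 13.3, θ ≈ 3.02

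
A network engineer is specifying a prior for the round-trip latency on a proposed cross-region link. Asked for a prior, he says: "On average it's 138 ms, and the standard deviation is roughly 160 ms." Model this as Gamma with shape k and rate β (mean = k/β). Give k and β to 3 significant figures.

For Gamma(k, rate β): mean = k/β, variance = k/β², so CV = 1/√k.
CV = SD/mean = 160/138 = 1.159, hence k = 1/CV² = 0.744.
Then β = k/mean = 0.744/138 = 0.00539.

k ≈ 0.744, β ≈ 0.00539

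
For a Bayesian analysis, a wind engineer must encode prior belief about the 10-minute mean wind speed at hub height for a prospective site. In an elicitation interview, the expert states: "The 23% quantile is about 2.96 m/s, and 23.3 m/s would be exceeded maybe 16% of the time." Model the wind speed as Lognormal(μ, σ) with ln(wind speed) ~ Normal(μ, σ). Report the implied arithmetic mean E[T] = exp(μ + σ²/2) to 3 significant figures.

E[T] ≈ 14.5 m/s

If T ~ Lognormal(μ,σ) then ln T ~ Normal(μ,σ), so the p-quantile of ln T is μ + z_p·σ.
ln(2.96) = 1.085 and ln(23.3) = 3.148; z_{0.23} = -0.7388, z_{0.84} = 0.9945.
σ = (3.148 − 1.085)/(0.9945 − (-0.7388)) = 1.190.
μ = 1.085 − (-0.7388)·1.190 = 1.965.
E[T] = exp(μ + σ²/2) = exp(1.965 + 0.7085) = 14.5 m/s.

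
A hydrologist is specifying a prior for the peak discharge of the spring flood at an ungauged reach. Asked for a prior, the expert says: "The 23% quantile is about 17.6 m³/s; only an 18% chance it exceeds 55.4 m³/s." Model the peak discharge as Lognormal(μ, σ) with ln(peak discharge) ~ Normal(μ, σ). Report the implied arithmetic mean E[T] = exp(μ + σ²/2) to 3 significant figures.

If T ~ Lognormal(μ,σ) then ln T ~ Normal(μ,σ), so the p-quantile of ln T is μ + z_p·σ.
ln(17.6) = 2.868 and ln(55.4) = 4.015; z_{0.23} = -0.7388, z_{0.82} = 0.9154.
σ = (4.015 − 2.868)/(0.9154 − (-0.7388)) = 0.693.
μ = 2.868 − (-0.7388)·0.693 = 3.380.
E[T] = exp(μ + σ²/2) = exp(3.380 + 0.2403) = 37.3 m³/s.

E[T] ≈ 37.3 m³/s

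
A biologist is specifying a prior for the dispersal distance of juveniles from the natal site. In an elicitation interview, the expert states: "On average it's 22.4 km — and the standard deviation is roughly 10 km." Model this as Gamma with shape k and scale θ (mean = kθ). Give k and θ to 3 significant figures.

k ≈ 5.02, θ ≈ 4.46

For Gamma(k, scale θ): mean = kθ, variance = kθ², so CV = 1/√k.
CV = SD/mean = 10/22.4 = 0.4464, hence k = 1/CV² = 5.02.
Then θ = mean/k = 22.4/5.02 = 4.46.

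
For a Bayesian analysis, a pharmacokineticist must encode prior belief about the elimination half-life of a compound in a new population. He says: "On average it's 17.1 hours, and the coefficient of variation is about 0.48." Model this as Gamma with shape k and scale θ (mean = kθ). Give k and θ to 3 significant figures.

k ≈ 4.34, θ ≈ 3.94

For Gamma(k, scale θ): mean = kθ, variance = kθ², so CV = 1/√k.
CV = 0.48, hence k = 1/CV² = 4.34.
Then θ = mean/k = 17.1/4.34 = 3.94.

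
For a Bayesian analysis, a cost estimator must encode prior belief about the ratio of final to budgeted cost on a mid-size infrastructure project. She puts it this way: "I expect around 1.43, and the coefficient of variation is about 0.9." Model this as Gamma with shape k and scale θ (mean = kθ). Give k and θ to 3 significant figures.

k ≈ 1.23, θ ≈ 1.16

For Gamma(k, scale θ): mean = kθ, variance = kθ², so CV = 1/√k.
CV = 0.9, hence k = 1/CV² = 1.23.
Then θ = mean/k = 1.43/1.23 = 1.16.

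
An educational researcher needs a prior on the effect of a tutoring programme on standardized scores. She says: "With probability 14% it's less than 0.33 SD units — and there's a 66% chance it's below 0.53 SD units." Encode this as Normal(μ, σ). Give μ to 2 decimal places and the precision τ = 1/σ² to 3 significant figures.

μ = 0.47, τ = 55.7

The p-quantile of Normal(μ,σ) is μ + z_p·σ, with z_{0.14} = -1.08 and z_{0.66} = 0.4125.
Eliminate σ: μ = (z₂·x₁ − z₁·x₂)/(z₂ − z₁) = (0.4125·0.33 − (-1.08)·0.53)/1.493 = 0.47.
Then σ = (x₂ − x₁)/(z₂ − z₁) = (0.53 − 0.33)/1.493 = 0.13.
Precision τ = 1/σ² = 1/0.134² = 55.7.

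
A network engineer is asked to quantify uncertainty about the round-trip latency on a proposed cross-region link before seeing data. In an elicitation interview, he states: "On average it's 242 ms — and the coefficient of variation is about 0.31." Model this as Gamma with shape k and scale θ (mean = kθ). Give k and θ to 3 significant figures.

For Gamma(k, scale θ): mean = kθ, variance = kθ², so CV = 1/√k.
CV = 0.31, hence k = 1/CV² = 10.4.
Then θ = mean/k = 242/10.4 = 23.3.

k ≈ 10.4, θ ≈ 23.3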